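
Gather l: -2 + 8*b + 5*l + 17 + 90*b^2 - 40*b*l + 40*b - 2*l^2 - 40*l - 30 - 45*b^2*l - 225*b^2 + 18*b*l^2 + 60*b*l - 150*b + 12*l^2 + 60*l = -135*b^2 - 102*b + l^2*(18*b + 10) + l*(-45*b^2 + 20*b + 25) - 15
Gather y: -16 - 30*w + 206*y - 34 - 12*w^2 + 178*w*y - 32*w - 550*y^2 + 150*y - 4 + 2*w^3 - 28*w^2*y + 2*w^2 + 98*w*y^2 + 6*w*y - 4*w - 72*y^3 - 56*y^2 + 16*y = 2*w^3 - 10*w^2 - 66*w - 72*y^3 + y^2*(98*w - 606) + y*(-28*w^2 + 184*w + 372) - 54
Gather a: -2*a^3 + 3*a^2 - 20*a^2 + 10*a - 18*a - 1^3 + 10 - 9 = -2*a^3 - 17*a^2 - 8*a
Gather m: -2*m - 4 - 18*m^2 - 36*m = -18*m^2 - 38*m - 4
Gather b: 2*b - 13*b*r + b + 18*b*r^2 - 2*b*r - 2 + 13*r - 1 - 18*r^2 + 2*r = b*(18*r^2 - 15*r + 3) - 18*r^2 + 15*r - 3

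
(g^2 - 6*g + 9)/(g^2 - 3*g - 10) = (-g^2 + 6*g - 9)/(-g^2 + 3*g + 10)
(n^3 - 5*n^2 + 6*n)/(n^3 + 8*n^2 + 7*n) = (n^2 - 5*n + 6)/(n^2 + 8*n + 7)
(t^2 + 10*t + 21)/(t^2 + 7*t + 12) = (t + 7)/(t + 4)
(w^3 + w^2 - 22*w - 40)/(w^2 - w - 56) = (-w^3 - w^2 + 22*w + 40)/(-w^2 + w + 56)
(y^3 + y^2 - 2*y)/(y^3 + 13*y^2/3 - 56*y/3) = 3*(y^2 + y - 2)/(3*y^2 + 13*y - 56)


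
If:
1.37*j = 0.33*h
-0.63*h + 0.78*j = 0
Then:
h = 0.00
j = 0.00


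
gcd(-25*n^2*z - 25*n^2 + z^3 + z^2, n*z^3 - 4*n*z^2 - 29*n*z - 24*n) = z + 1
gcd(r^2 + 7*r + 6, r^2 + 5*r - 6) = r + 6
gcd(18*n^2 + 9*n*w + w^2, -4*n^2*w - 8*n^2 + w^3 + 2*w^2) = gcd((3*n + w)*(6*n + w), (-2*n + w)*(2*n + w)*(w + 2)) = 1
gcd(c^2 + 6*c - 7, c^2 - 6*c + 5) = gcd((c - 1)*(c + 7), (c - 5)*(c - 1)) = c - 1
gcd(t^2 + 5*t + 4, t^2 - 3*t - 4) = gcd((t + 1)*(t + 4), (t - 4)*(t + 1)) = t + 1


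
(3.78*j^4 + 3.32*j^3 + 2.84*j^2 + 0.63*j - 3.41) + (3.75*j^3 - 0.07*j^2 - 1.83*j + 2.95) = 3.78*j^4 + 7.07*j^3 + 2.77*j^2 - 1.2*j - 0.46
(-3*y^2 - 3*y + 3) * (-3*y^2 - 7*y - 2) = 9*y^4 + 30*y^3 + 18*y^2 - 15*y - 6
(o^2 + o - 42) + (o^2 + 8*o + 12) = 2*o^2 + 9*o - 30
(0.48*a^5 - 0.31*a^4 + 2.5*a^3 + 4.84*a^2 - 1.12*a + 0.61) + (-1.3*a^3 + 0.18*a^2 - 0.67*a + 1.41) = 0.48*a^5 - 0.31*a^4 + 1.2*a^3 + 5.02*a^2 - 1.79*a + 2.02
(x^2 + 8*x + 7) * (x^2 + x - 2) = x^4 + 9*x^3 + 13*x^2 - 9*x - 14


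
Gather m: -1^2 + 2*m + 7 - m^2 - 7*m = -m^2 - 5*m + 6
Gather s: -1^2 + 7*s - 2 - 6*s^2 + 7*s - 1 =-6*s^2 + 14*s - 4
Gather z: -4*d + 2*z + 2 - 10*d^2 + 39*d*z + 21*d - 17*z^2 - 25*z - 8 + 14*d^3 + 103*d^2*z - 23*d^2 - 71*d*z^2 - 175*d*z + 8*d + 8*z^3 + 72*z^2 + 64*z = 14*d^3 - 33*d^2 + 25*d + 8*z^3 + z^2*(55 - 71*d) + z*(103*d^2 - 136*d + 41) - 6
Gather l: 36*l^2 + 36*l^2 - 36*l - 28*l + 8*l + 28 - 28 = 72*l^2 - 56*l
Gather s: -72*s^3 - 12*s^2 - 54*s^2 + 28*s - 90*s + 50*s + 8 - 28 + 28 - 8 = -72*s^3 - 66*s^2 - 12*s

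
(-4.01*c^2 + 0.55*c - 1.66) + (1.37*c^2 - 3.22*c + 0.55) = -2.64*c^2 - 2.67*c - 1.11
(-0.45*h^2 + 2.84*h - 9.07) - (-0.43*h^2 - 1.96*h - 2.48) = -0.02*h^2 + 4.8*h - 6.59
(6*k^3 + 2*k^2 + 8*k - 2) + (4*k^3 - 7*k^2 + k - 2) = 10*k^3 - 5*k^2 + 9*k - 4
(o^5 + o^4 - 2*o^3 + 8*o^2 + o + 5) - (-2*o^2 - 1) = o^5 + o^4 - 2*o^3 + 10*o^2 + o + 6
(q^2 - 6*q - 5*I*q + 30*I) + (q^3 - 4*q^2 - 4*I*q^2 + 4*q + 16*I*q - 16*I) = q^3 - 3*q^2 - 4*I*q^2 - 2*q + 11*I*q + 14*I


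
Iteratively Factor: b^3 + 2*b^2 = (b + 2)*(b^2) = b*(b + 2)*(b)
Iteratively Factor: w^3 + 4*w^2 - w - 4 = (w - 1)*(w^2 + 5*w + 4) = (w - 1)*(w + 4)*(w + 1)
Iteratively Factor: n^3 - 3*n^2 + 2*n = (n - 1)*(n^2 - 2*n) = n*(n - 1)*(n - 2)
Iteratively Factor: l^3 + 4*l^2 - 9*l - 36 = (l - 3)*(l^2 + 7*l + 12) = (l - 3)*(l + 4)*(l + 3)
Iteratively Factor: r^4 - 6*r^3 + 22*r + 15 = (r + 1)*(r^3 - 7*r^2 + 7*r + 15) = (r - 3)*(r + 1)*(r^2 - 4*r - 5) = (r - 5)*(r - 3)*(r + 1)*(r + 1)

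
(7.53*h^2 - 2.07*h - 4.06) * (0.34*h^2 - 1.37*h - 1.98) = 2.5602*h^4 - 11.0199*h^3 - 13.4539*h^2 + 9.6608*h + 8.0388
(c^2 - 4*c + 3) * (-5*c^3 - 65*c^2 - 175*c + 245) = -5*c^5 - 45*c^4 + 70*c^3 + 750*c^2 - 1505*c + 735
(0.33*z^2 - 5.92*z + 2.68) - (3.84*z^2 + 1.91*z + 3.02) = -3.51*z^2 - 7.83*z - 0.34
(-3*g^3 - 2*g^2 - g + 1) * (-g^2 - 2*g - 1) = 3*g^5 + 8*g^4 + 8*g^3 + 3*g^2 - g - 1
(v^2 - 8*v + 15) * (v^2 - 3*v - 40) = v^4 - 11*v^3 - v^2 + 275*v - 600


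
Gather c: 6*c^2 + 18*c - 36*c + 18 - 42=6*c^2 - 18*c - 24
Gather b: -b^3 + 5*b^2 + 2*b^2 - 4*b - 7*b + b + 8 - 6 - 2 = -b^3 + 7*b^2 - 10*b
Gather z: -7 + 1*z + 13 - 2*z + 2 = 8 - z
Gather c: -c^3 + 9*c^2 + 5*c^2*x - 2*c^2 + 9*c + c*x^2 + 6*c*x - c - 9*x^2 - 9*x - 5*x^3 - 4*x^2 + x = -c^3 + c^2*(5*x + 7) + c*(x^2 + 6*x + 8) - 5*x^3 - 13*x^2 - 8*x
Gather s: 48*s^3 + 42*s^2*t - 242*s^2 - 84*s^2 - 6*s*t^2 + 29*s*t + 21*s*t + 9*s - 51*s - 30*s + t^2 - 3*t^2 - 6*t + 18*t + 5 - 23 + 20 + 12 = 48*s^3 + s^2*(42*t - 326) + s*(-6*t^2 + 50*t - 72) - 2*t^2 + 12*t + 14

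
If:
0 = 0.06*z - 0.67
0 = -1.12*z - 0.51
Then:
No Solution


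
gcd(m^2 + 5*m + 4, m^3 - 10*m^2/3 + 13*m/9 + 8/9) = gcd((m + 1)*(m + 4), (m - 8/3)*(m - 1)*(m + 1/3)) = 1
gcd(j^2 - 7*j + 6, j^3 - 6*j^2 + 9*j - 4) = j - 1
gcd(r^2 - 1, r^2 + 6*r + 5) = r + 1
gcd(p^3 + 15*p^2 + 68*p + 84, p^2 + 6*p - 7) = p + 7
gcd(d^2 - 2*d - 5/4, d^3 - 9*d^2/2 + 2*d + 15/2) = d - 5/2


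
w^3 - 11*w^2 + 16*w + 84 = (w - 7)*(w - 6)*(w + 2)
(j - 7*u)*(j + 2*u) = j^2 - 5*j*u - 14*u^2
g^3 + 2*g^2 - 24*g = g*(g - 4)*(g + 6)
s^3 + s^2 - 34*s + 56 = (s - 4)*(s - 2)*(s + 7)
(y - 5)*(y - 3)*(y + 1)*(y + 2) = y^4 - 5*y^3 - 7*y^2 + 29*y + 30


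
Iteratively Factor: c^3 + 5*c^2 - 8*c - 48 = (c + 4)*(c^2 + c - 12) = (c + 4)^2*(c - 3)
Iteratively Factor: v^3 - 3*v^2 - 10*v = (v + 2)*(v^2 - 5*v) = v*(v + 2)*(v - 5)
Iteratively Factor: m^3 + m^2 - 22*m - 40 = (m + 4)*(m^2 - 3*m - 10) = (m - 5)*(m + 4)*(m + 2)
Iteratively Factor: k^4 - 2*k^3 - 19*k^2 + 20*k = (k)*(k^3 - 2*k^2 - 19*k + 20) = k*(k - 5)*(k^2 + 3*k - 4) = k*(k - 5)*(k + 4)*(k - 1)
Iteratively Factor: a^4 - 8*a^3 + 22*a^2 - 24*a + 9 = (a - 1)*(a^3 - 7*a^2 + 15*a - 9) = (a - 1)^2*(a^2 - 6*a + 9) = (a - 3)*(a - 1)^2*(a - 3)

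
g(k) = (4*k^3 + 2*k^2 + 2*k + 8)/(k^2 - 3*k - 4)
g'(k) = (3 - 2*k)*(4*k^3 + 2*k^2 + 2*k + 8)/(k^2 - 3*k - 4)^2 + (12*k^2 + 4*k + 2)/(k^2 - 3*k - 4) = 4*(k^4 - 6*k^3 - 14*k^2 - 8*k + 4)/(k^4 - 6*k^3 + k^2 + 24*k + 16)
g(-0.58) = -3.50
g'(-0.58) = 5.64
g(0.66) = -2.05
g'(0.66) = -1.16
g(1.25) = -3.46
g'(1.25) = -3.88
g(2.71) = -22.51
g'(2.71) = -32.48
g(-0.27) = -2.41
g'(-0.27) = 2.17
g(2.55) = -17.96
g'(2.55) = -24.85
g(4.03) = 2056.63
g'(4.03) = -67551.52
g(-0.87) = -8.12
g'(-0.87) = 48.77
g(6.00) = 68.29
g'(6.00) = -11.18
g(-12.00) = -37.73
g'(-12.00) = 3.77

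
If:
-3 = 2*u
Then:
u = -3/2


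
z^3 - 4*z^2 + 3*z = z*(z - 3)*(z - 1)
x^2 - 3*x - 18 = (x - 6)*(x + 3)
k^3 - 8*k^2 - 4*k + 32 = (k - 8)*(k - 2)*(k + 2)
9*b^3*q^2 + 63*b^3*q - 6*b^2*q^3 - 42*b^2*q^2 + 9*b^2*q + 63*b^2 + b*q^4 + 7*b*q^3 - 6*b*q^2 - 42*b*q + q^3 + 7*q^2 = (-3*b + q)^2*(q + 7)*(b*q + 1)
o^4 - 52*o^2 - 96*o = o*(o - 8)*(o + 2)*(o + 6)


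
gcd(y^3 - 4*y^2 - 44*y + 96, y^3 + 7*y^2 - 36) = y^2 + 4*y - 12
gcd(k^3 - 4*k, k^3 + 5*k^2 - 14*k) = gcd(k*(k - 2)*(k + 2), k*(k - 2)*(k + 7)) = k^2 - 2*k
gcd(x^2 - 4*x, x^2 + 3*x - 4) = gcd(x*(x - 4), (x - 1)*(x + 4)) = 1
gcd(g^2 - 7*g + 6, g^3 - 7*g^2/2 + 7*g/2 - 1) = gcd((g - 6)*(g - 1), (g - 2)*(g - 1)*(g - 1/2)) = g - 1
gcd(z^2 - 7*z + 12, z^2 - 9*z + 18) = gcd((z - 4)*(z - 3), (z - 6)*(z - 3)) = z - 3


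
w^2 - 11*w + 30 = (w - 6)*(w - 5)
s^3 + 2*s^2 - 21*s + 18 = (s - 3)*(s - 1)*(s + 6)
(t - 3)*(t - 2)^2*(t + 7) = t^4 - 33*t^2 + 100*t - 84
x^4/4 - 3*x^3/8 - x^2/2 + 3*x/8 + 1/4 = (x/4 + 1/4)*(x - 2)*(x - 1)*(x + 1/2)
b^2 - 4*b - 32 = (b - 8)*(b + 4)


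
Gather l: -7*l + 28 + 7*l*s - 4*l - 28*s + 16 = l*(7*s - 11) - 28*s + 44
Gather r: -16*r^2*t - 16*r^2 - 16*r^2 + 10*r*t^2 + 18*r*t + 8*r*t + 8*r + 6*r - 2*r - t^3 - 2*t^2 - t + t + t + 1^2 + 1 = r^2*(-16*t - 32) + r*(10*t^2 + 26*t + 12) - t^3 - 2*t^2 + t + 2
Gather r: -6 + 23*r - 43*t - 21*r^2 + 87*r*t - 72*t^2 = -21*r^2 + r*(87*t + 23) - 72*t^2 - 43*t - 6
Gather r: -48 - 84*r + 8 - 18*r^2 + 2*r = -18*r^2 - 82*r - 40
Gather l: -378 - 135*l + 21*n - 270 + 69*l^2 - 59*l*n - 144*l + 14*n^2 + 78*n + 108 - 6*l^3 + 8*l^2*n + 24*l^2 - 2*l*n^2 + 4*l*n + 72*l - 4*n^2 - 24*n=-6*l^3 + l^2*(8*n + 93) + l*(-2*n^2 - 55*n - 207) + 10*n^2 + 75*n - 540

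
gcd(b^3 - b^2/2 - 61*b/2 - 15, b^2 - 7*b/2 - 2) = b + 1/2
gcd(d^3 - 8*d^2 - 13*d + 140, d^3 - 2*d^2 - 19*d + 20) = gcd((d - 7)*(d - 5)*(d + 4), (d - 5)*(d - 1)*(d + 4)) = d^2 - d - 20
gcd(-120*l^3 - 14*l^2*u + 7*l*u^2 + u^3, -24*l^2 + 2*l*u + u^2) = -24*l^2 + 2*l*u + u^2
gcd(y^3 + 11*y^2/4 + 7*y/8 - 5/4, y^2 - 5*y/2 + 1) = y - 1/2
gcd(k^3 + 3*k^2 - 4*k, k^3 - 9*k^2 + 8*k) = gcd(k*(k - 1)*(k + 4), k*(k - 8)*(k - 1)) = k^2 - k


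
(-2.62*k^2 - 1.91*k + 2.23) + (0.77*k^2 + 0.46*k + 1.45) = -1.85*k^2 - 1.45*k + 3.68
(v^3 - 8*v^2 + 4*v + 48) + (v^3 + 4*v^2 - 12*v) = 2*v^3 - 4*v^2 - 8*v + 48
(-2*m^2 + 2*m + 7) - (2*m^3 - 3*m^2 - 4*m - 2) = -2*m^3 + m^2 + 6*m + 9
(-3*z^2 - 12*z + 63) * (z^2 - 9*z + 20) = -3*z^4 + 15*z^3 + 111*z^2 - 807*z + 1260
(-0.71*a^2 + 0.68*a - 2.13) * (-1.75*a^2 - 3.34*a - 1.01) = 1.2425*a^4 + 1.1814*a^3 + 2.1734*a^2 + 6.4274*a + 2.1513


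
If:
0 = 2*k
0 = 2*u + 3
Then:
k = 0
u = -3/2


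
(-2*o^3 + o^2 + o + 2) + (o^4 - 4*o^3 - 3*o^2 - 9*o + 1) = o^4 - 6*o^3 - 2*o^2 - 8*o + 3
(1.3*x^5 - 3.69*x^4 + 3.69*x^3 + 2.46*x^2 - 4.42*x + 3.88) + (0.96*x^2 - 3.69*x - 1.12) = 1.3*x^5 - 3.69*x^4 + 3.69*x^3 + 3.42*x^2 - 8.11*x + 2.76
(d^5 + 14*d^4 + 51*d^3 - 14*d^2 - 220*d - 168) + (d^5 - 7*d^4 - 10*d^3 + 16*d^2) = 2*d^5 + 7*d^4 + 41*d^3 + 2*d^2 - 220*d - 168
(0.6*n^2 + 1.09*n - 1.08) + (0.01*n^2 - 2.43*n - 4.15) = 0.61*n^2 - 1.34*n - 5.23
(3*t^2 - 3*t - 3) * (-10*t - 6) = -30*t^3 + 12*t^2 + 48*t + 18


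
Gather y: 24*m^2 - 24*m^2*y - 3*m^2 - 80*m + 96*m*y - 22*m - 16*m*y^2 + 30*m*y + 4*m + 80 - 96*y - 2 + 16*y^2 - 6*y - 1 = 21*m^2 - 98*m + y^2*(16 - 16*m) + y*(-24*m^2 + 126*m - 102) + 77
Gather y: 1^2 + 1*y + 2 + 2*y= 3*y + 3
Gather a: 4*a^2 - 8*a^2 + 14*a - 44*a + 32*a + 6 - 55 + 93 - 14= -4*a^2 + 2*a + 30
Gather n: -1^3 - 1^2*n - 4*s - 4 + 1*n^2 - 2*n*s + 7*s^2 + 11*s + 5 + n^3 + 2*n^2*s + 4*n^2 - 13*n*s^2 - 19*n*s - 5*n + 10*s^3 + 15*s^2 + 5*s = n^3 + n^2*(2*s + 5) + n*(-13*s^2 - 21*s - 6) + 10*s^3 + 22*s^2 + 12*s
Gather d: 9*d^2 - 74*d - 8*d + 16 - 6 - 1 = 9*d^2 - 82*d + 9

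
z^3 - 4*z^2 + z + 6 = (z - 3)*(z - 2)*(z + 1)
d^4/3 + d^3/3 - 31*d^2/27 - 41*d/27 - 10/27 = (d/3 + 1/3)*(d - 2)*(d + 1/3)*(d + 5/3)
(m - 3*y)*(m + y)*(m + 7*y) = m^3 + 5*m^2*y - 17*m*y^2 - 21*y^3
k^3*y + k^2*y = k^2*(k*y + y)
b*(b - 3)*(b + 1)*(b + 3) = b^4 + b^3 - 9*b^2 - 9*b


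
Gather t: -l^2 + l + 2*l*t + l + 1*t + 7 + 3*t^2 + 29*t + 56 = -l^2 + 2*l + 3*t^2 + t*(2*l + 30) + 63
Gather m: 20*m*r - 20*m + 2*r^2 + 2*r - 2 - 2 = m*(20*r - 20) + 2*r^2 + 2*r - 4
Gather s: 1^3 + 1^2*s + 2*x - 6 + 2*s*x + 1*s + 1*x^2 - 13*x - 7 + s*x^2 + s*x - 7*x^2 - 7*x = s*(x^2 + 3*x + 2) - 6*x^2 - 18*x - 12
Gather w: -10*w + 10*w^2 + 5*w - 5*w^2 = 5*w^2 - 5*w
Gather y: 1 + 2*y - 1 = 2*y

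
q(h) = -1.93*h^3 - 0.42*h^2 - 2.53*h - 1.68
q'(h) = -5.79*h^2 - 0.84*h - 2.53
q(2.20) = -29.83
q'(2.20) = -32.40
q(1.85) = -20.02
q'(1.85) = -23.90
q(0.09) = -1.91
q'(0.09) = -2.65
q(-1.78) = 12.38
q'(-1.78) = -19.38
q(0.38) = -2.81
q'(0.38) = -3.69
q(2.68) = -48.63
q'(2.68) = -46.37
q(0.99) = -6.47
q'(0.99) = -9.04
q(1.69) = -16.47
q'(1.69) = -20.49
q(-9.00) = 1394.04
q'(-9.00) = -463.96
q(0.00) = -1.68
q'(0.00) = -2.53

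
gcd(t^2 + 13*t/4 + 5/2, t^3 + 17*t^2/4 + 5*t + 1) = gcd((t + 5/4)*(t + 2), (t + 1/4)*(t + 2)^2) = t + 2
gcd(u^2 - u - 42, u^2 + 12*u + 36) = u + 6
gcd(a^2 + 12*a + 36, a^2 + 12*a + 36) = a^2 + 12*a + 36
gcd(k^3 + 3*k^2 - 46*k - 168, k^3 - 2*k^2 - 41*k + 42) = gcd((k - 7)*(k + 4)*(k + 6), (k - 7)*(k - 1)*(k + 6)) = k^2 - k - 42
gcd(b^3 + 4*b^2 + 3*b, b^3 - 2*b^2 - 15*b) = b^2 + 3*b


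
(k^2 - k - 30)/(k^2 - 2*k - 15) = (-k^2 + k + 30)/(-k^2 + 2*k + 15)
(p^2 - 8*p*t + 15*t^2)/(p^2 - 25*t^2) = (p - 3*t)/(p + 5*t)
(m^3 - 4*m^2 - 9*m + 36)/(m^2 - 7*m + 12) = m + 3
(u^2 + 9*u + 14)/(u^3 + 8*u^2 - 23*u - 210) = (u + 2)/(u^2 + u - 30)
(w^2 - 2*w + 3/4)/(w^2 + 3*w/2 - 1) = (w - 3/2)/(w + 2)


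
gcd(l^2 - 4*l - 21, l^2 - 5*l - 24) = l + 3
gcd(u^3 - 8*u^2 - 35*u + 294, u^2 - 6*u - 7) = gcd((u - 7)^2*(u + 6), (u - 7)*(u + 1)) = u - 7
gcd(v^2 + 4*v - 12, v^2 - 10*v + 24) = 1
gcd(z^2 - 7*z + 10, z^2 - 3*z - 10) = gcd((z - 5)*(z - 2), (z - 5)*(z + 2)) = z - 5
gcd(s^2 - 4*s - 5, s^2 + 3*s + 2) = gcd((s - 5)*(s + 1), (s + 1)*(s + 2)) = s + 1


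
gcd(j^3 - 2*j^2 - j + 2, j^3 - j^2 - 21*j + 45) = 1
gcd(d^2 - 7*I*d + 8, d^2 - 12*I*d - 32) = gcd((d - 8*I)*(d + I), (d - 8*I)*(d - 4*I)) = d - 8*I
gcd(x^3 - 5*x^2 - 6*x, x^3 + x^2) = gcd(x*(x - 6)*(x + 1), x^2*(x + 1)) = x^2 + x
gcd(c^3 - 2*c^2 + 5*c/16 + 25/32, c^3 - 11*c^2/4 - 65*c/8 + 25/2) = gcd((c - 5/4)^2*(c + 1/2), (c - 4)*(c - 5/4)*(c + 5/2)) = c - 5/4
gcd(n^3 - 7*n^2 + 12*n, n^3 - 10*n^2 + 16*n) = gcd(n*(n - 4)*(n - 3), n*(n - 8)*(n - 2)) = n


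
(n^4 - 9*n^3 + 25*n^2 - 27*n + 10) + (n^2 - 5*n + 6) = n^4 - 9*n^3 + 26*n^2 - 32*n + 16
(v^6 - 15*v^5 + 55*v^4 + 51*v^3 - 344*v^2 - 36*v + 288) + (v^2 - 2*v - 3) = v^6 - 15*v^5 + 55*v^4 + 51*v^3 - 343*v^2 - 38*v + 285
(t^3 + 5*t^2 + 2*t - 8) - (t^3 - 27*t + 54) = 5*t^2 + 29*t - 62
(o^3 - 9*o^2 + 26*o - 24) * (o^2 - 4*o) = o^5 - 13*o^4 + 62*o^3 - 128*o^2 + 96*o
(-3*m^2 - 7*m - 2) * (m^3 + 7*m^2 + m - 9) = -3*m^5 - 28*m^4 - 54*m^3 + 6*m^2 + 61*m + 18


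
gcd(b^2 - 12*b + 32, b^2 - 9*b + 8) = b - 8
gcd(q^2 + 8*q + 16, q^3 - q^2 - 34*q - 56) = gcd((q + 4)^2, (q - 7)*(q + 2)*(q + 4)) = q + 4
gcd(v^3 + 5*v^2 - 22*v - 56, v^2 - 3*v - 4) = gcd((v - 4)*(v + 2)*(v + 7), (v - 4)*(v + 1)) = v - 4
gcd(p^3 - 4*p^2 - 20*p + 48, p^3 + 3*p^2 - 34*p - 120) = p^2 - 2*p - 24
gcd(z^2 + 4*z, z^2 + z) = z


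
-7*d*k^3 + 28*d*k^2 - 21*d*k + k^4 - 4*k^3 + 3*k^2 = k*(-7*d + k)*(k - 3)*(k - 1)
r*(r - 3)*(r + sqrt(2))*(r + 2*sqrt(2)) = r^4 - 3*r^3 + 3*sqrt(2)*r^3 - 9*sqrt(2)*r^2 + 4*r^2 - 12*r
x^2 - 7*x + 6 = (x - 6)*(x - 1)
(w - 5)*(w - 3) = w^2 - 8*w + 15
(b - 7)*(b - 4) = b^2 - 11*b + 28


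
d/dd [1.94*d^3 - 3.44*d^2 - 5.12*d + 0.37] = 5.82*d^2 - 6.88*d - 5.12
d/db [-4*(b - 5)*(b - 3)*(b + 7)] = -12*b^2 + 8*b + 164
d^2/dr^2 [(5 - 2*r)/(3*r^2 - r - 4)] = 2*((2*r - 5)*(6*r - 1)^2 + (18*r - 17)*(-3*r^2 + r + 4))/(-3*r^2 + r + 4)^3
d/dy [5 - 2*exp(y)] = -2*exp(y)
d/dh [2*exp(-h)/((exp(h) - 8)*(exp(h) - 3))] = 2*(-3*exp(2*h) + 22*exp(h) - 24)*exp(-h)/(exp(4*h) - 22*exp(3*h) + 169*exp(2*h) - 528*exp(h) + 576)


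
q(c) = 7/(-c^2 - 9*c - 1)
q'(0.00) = 63.00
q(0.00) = -7.00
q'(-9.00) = -63.00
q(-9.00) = -7.00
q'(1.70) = 0.24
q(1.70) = -0.36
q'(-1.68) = 0.31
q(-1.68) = 0.62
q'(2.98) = 0.08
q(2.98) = -0.19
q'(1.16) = 0.48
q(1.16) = -0.55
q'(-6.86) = -0.18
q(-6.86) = 0.51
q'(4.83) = 0.03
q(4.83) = -0.10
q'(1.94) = 0.18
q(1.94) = -0.31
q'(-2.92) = 0.08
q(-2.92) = 0.42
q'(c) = 7*(2*c + 9)/(-c^2 - 9*c - 1)^2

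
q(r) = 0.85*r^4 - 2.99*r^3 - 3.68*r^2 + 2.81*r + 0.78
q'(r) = 3.4*r^3 - 8.97*r^2 - 7.36*r + 2.81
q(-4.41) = 494.75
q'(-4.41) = -430.79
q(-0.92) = -1.98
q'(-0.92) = -0.66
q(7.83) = 1556.78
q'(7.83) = 1027.41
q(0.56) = 0.76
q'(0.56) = -3.53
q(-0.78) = -1.92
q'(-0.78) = 1.48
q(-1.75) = 8.59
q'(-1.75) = -30.00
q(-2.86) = 89.46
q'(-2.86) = -129.05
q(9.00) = 3125.13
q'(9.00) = 1688.60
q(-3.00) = 108.81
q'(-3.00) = -147.64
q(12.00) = 11963.46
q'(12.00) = 4498.01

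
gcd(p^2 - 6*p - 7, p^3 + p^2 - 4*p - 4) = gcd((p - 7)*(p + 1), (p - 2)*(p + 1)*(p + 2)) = p + 1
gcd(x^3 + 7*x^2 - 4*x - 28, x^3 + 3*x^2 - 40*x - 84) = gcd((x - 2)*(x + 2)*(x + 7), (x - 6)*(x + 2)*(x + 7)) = x^2 + 9*x + 14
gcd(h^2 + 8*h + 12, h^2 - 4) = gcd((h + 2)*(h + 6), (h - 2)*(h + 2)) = h + 2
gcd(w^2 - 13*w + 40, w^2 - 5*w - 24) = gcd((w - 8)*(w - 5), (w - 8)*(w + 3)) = w - 8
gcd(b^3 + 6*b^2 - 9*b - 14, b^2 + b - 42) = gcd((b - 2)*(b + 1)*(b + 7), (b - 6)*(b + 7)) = b + 7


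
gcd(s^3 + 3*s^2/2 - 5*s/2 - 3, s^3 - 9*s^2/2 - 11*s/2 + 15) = s^2 + s/2 - 3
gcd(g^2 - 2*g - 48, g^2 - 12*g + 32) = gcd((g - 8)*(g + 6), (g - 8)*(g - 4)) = g - 8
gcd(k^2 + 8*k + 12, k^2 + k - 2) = k + 2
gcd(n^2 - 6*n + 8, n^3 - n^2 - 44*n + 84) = n - 2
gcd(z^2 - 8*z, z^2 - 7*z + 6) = 1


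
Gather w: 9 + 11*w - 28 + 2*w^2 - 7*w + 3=2*w^2 + 4*w - 16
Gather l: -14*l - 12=-14*l - 12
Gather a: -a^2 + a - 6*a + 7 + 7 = -a^2 - 5*a + 14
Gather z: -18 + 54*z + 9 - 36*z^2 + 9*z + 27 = -36*z^2 + 63*z + 18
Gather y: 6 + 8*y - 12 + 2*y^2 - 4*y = 2*y^2 + 4*y - 6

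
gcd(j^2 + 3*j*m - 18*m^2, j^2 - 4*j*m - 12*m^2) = 1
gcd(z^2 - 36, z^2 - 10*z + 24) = z - 6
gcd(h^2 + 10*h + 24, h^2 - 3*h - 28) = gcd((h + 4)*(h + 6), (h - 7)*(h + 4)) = h + 4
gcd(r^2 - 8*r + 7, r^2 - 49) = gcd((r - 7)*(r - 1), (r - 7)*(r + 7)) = r - 7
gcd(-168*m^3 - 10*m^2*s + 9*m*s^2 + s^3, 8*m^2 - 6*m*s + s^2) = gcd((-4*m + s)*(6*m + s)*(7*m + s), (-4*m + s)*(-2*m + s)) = -4*m + s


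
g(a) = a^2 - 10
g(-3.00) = -1.00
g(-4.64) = 11.53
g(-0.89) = -9.21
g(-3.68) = 3.54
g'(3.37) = 6.74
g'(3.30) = 6.60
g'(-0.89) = -1.78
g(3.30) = 0.89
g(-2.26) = -4.89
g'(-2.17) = -4.34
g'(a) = 2*a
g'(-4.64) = -9.28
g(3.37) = 1.36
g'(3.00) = 6.00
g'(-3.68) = -7.36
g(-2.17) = -5.29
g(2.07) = -5.72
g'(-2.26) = -4.52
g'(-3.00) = -6.00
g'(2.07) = 4.14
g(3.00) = -1.00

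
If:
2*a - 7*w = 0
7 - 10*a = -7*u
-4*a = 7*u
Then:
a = 1/2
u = -2/7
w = 1/7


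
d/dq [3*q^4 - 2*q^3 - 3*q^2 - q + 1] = 12*q^3 - 6*q^2 - 6*q - 1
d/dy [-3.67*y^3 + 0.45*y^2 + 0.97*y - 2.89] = -11.01*y^2 + 0.9*y + 0.97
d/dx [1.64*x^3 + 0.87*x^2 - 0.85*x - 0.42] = 4.92*x^2 + 1.74*x - 0.85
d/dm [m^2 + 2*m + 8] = 2*m + 2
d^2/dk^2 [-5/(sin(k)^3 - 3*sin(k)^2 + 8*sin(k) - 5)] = 5*(9*sin(k)^6 - 33*sin(k)^5 + 40*sin(k)^4 + 21*sin(k)^3 - 98*sin(k)^2 + 154*sin(k) - 98)/(sin(k)^3 - 3*sin(k)^2 + 8*sin(k) - 5)^3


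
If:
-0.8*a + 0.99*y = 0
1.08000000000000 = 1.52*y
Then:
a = 0.88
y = 0.71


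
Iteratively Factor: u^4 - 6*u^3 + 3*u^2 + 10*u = (u + 1)*(u^3 - 7*u^2 + 10*u) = u*(u + 1)*(u^2 - 7*u + 10) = u*(u - 2)*(u + 1)*(u - 5)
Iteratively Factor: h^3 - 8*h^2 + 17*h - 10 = (h - 2)*(h^2 - 6*h + 5) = (h - 5)*(h - 2)*(h - 1)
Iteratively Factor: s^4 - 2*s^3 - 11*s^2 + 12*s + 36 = (s + 2)*(s^3 - 4*s^2 - 3*s + 18) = (s - 3)*(s + 2)*(s^2 - s - 6) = (s - 3)*(s + 2)^2*(s - 3)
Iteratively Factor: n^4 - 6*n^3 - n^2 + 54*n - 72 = (n - 3)*(n^3 - 3*n^2 - 10*n + 24) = (n - 3)*(n + 3)*(n^2 - 6*n + 8) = (n - 3)*(n - 2)*(n + 3)*(n - 4)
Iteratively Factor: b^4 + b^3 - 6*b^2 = (b - 2)*(b^3 + 3*b^2) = (b - 2)*(b + 3)*(b^2) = b*(b - 2)*(b + 3)*(b)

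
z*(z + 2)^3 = z^4 + 6*z^3 + 12*z^2 + 8*z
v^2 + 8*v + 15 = (v + 3)*(v + 5)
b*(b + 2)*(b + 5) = b^3 + 7*b^2 + 10*b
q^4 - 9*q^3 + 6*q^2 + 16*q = q*(q - 8)*(q - 2)*(q + 1)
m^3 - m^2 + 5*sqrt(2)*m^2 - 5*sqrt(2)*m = m*(m - 1)*(m + 5*sqrt(2))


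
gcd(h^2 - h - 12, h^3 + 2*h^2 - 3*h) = h + 3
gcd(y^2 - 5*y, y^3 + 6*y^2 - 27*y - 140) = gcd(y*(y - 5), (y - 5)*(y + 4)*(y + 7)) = y - 5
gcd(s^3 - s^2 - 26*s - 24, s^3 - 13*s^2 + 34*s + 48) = s^2 - 5*s - 6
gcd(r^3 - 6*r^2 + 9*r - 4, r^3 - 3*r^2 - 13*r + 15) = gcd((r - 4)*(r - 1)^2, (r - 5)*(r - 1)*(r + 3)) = r - 1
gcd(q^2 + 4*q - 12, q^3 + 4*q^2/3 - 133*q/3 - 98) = q + 6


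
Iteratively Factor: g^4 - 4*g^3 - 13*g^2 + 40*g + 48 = (g + 1)*(g^3 - 5*g^2 - 8*g + 48) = (g - 4)*(g + 1)*(g^2 - g - 12) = (g - 4)*(g + 1)*(g + 3)*(g - 4)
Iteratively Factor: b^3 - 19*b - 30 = (b + 2)*(b^2 - 2*b - 15) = (b + 2)*(b + 3)*(b - 5)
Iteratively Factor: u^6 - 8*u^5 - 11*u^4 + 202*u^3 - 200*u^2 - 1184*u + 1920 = (u + 4)*(u^5 - 12*u^4 + 37*u^3 + 54*u^2 - 416*u + 480) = (u - 5)*(u + 4)*(u^4 - 7*u^3 + 2*u^2 + 64*u - 96) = (u - 5)*(u - 4)*(u + 4)*(u^3 - 3*u^2 - 10*u + 24) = (u - 5)*(u - 4)^2*(u + 4)*(u^2 + u - 6) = (u - 5)*(u - 4)^2*(u + 3)*(u + 4)*(u - 2)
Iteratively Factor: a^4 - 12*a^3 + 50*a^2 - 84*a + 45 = (a - 3)*(a^3 - 9*a^2 + 23*a - 15) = (a - 3)^2*(a^2 - 6*a + 5) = (a - 3)^2*(a - 1)*(a - 5)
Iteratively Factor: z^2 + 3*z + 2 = (z + 1)*(z + 2)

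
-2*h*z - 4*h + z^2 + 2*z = (-2*h + z)*(z + 2)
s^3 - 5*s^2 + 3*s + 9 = (s - 3)^2*(s + 1)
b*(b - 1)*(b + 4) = b^3 + 3*b^2 - 4*b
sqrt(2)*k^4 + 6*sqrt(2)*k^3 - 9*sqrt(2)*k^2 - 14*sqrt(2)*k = k*(k - 2)*(k + 7)*(sqrt(2)*k + sqrt(2))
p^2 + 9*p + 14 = (p + 2)*(p + 7)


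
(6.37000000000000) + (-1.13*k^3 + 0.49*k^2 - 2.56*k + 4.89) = -1.13*k^3 + 0.49*k^2 - 2.56*k + 11.26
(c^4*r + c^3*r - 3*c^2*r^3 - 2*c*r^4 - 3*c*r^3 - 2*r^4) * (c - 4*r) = c^5*r - 4*c^4*r^2 + c^4*r - 3*c^3*r^3 - 4*c^3*r^2 + 10*c^2*r^4 - 3*c^2*r^3 + 8*c*r^5 + 10*c*r^4 + 8*r^5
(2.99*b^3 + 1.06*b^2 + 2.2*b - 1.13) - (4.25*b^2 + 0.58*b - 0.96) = 2.99*b^3 - 3.19*b^2 + 1.62*b - 0.17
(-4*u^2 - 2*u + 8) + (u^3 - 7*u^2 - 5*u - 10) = u^3 - 11*u^2 - 7*u - 2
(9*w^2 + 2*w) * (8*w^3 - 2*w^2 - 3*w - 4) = 72*w^5 - 2*w^4 - 31*w^3 - 42*w^2 - 8*w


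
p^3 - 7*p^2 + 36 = (p - 6)*(p - 3)*(p + 2)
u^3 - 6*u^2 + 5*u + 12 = (u - 4)*(u - 3)*(u + 1)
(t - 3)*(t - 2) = t^2 - 5*t + 6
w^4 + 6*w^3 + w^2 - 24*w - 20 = (w - 2)*(w + 1)*(w + 2)*(w + 5)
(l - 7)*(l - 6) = l^2 - 13*l + 42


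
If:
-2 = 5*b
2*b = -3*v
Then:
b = -2/5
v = 4/15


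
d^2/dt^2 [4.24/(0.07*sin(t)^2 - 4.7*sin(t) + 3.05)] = (-0.083104*sin(t)^4 + 4.18488*sin(t)^3 - 89.915984*sin(t)^2 - 69.15016*sin(t) + 185.51272)/(0.07*sin(t)^2 - 4.7*sin(t) + 3.05)^3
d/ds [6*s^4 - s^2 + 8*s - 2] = 24*s^3 - 2*s + 8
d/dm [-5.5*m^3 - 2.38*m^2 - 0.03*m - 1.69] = -16.5*m^2 - 4.76*m - 0.03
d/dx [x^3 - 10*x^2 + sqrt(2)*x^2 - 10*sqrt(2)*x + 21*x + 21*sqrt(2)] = 3*x^2 - 20*x + 2*sqrt(2)*x - 10*sqrt(2) + 21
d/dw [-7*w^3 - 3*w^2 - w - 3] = -21*w^2 - 6*w - 1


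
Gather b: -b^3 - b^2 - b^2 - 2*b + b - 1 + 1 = -b^3 - 2*b^2 - b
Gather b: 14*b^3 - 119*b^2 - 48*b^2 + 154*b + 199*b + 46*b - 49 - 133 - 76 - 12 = 14*b^3 - 167*b^2 + 399*b - 270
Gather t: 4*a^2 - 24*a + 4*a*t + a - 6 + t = 4*a^2 - 23*a + t*(4*a + 1) - 6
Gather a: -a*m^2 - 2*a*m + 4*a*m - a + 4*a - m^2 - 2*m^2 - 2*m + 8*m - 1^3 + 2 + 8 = a*(-m^2 + 2*m + 3) - 3*m^2 + 6*m + 9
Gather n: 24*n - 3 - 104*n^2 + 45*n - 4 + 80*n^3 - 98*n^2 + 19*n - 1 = 80*n^3 - 202*n^2 + 88*n - 8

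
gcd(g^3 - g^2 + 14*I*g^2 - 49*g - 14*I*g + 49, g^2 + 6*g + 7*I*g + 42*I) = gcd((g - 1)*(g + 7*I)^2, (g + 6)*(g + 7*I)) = g + 7*I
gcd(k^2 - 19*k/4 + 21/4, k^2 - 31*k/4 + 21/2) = k - 7/4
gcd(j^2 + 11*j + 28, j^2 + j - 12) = j + 4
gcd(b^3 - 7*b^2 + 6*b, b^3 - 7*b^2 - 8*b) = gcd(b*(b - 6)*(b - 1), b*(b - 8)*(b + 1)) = b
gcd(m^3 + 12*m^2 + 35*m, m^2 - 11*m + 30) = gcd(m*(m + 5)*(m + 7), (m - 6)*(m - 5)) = 1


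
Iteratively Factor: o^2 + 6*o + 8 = (o + 4)*(o + 2)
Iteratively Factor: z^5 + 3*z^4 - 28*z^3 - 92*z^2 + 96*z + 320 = (z + 2)*(z^4 + z^3 - 30*z^2 - 32*z + 160) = (z + 2)*(z + 4)*(z^3 - 3*z^2 - 18*z + 40) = (z - 2)*(z + 2)*(z + 4)*(z^2 - z - 20) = (z - 5)*(z - 2)*(z + 2)*(z + 4)*(z + 4)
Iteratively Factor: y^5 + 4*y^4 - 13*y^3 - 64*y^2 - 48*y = (y + 4)*(y^4 - 13*y^2 - 12*y) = (y - 4)*(y + 4)*(y^3 + 4*y^2 + 3*y) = (y - 4)*(y + 3)*(y + 4)*(y^2 + y) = (y - 4)*(y + 1)*(y + 3)*(y + 4)*(y)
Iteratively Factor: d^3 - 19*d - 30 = (d + 3)*(d^2 - 3*d - 10) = (d - 5)*(d + 3)*(d + 2)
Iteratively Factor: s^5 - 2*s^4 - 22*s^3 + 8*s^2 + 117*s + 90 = (s + 2)*(s^4 - 4*s^3 - 14*s^2 + 36*s + 45) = (s - 3)*(s + 2)*(s^3 - s^2 - 17*s - 15) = (s - 5)*(s - 3)*(s + 2)*(s^2 + 4*s + 3) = (s - 5)*(s - 3)*(s + 2)*(s + 3)*(s + 1)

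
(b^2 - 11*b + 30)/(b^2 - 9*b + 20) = (b - 6)/(b - 4)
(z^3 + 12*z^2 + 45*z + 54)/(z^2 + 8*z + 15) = (z^2 + 9*z + 18)/(z + 5)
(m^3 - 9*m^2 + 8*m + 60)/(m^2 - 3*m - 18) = (m^2 - 3*m - 10)/(m + 3)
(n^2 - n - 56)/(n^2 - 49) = (n - 8)/(n - 7)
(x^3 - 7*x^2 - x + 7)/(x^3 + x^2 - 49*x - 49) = (x - 1)/(x + 7)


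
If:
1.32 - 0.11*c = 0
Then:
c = 12.00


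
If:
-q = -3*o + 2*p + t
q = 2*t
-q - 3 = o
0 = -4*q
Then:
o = -3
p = -9/2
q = 0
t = 0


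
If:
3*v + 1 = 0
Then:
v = -1/3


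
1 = 1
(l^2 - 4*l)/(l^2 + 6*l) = (l - 4)/(l + 6)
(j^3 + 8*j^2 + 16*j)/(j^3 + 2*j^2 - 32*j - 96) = j/(j - 6)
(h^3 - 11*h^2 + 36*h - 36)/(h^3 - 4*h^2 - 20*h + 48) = (h - 3)/(h + 4)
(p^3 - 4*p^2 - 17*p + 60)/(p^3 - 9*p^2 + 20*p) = (p^2 + p - 12)/(p*(p - 4))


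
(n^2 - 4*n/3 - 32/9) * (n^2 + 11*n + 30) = n^4 + 29*n^3/3 + 106*n^2/9 - 712*n/9 - 320/3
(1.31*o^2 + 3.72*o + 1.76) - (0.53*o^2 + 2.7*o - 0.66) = 0.78*o^2 + 1.02*o + 2.42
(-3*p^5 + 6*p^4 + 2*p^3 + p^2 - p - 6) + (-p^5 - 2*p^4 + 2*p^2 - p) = -4*p^5 + 4*p^4 + 2*p^3 + 3*p^2 - 2*p - 6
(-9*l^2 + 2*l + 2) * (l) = -9*l^3 + 2*l^2 + 2*l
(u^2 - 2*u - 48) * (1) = u^2 - 2*u - 48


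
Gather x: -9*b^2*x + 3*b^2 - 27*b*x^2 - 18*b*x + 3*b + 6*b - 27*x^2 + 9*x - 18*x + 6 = 3*b^2 + 9*b + x^2*(-27*b - 27) + x*(-9*b^2 - 18*b - 9) + 6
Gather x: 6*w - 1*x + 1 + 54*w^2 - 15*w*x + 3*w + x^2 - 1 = 54*w^2 + 9*w + x^2 + x*(-15*w - 1)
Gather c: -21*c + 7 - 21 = -21*c - 14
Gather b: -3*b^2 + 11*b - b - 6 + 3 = -3*b^2 + 10*b - 3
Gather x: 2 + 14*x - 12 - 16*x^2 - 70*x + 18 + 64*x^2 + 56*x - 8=48*x^2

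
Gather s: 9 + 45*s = 45*s + 9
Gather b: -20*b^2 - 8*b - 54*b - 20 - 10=-20*b^2 - 62*b - 30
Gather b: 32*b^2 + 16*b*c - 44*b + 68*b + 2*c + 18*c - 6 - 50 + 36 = 32*b^2 + b*(16*c + 24) + 20*c - 20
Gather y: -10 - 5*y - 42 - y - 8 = -6*y - 60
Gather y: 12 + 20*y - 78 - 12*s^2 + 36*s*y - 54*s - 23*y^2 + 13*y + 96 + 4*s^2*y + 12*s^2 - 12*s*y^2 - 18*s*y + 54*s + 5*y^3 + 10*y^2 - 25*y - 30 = 5*y^3 + y^2*(-12*s - 13) + y*(4*s^2 + 18*s + 8)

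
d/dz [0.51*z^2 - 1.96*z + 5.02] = 1.02*z - 1.96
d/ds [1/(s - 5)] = -1/(s - 5)^2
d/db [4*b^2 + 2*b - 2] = 8*b + 2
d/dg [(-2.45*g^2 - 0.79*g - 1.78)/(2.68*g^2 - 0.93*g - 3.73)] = (4.3957*g^2 + 27.8178*g + 1.2913)/(7.1824*g^4 - 4.9848*g^3 - 19.1279*g^2 + 6.9378*g + 13.9129)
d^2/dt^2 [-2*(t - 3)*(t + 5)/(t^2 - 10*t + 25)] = -48*t/(t^4 - 20*t^3 + 150*t^2 - 500*t + 625)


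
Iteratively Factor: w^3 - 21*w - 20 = (w - 5)*(w^2 + 5*w + 4) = (w - 5)*(w + 4)*(w + 1)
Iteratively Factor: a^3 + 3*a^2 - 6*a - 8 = (a + 4)*(a^2 - a - 2) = (a - 2)*(a + 4)*(a + 1)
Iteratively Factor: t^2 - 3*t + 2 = (t - 1)*(t - 2)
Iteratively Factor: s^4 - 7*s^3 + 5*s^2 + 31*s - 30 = (s - 3)*(s^3 - 4*s^2 - 7*s + 10) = (s - 3)*(s + 2)*(s^2 - 6*s + 5) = (s - 3)*(s - 1)*(s + 2)*(s - 5)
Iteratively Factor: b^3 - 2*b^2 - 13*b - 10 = (b - 5)*(b^2 + 3*b + 2) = (b - 5)*(b + 2)*(b + 1)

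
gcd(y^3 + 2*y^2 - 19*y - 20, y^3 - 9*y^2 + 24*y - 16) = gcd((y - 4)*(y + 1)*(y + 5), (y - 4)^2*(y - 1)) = y - 4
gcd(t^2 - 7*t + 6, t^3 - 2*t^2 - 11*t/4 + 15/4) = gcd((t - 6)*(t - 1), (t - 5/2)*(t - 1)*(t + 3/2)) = t - 1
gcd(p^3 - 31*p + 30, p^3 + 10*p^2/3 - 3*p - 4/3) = p - 1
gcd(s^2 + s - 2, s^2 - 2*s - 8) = s + 2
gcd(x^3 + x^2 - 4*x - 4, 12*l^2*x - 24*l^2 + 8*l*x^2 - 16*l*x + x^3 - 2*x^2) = x - 2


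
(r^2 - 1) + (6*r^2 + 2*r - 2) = 7*r^2 + 2*r - 3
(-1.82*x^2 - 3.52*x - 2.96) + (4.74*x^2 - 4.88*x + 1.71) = 2.92*x^2 - 8.4*x - 1.25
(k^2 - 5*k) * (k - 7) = k^3 - 12*k^2 + 35*k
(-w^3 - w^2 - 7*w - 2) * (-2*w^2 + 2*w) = 2*w^5 + 12*w^3 - 10*w^2 - 4*w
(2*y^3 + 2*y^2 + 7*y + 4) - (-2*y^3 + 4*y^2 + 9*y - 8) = 4*y^3 - 2*y^2 - 2*y + 12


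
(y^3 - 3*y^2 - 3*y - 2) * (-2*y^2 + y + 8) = -2*y^5 + 7*y^4 + 11*y^3 - 23*y^2 - 26*y - 16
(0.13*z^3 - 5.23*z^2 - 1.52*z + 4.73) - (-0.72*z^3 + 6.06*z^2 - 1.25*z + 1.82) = 0.85*z^3 - 11.29*z^2 - 0.27*z + 2.91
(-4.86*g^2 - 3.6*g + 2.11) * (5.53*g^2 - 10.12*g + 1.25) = -26.8758*g^4 + 29.2752*g^3 + 42.0253*g^2 - 25.8532*g + 2.6375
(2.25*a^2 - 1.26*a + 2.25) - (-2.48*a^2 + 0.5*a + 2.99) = 4.73*a^2 - 1.76*a - 0.74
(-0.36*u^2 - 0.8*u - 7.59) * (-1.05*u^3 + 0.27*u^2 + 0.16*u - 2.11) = 0.378*u^5 + 0.7428*u^4 + 7.6959*u^3 - 1.4177*u^2 + 0.4736*u + 16.0149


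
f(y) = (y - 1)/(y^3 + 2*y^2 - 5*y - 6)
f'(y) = (y - 1)*(-3*y^2 - 4*y + 5)/(y^3 + 2*y^2 - 5*y - 6)^2 + 1/(y^3 + 2*y^2 - 5*y - 6) = (-2*y^3 + y^2 + 4*y - 11)/(y^6 + 4*y^5 - 6*y^4 - 32*y^3 + y^2 + 60*y + 36)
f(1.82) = -0.34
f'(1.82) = -2.08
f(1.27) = -0.04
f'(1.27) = -0.17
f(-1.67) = -0.82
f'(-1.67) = -0.52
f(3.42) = 0.06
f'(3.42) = -0.04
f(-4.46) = 0.17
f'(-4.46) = 0.16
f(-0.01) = 0.17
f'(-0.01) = -0.31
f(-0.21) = 0.25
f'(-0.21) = -0.50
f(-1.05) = -6.89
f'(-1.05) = -133.24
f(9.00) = 0.01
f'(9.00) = 0.00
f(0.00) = 0.17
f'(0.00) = -0.31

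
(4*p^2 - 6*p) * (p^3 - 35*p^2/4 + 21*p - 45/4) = 4*p^5 - 41*p^4 + 273*p^3/2 - 171*p^2 + 135*p/2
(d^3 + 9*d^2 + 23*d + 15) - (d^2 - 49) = d^3 + 8*d^2 + 23*d + 64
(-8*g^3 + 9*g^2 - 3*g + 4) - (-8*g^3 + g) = 9*g^2 - 4*g + 4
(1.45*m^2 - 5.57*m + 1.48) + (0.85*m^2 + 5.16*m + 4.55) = 2.3*m^2 - 0.41*m + 6.03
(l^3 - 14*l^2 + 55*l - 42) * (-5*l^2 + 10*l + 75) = -5*l^5 + 80*l^4 - 340*l^3 - 290*l^2 + 3705*l - 3150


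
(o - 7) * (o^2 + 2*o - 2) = o^3 - 5*o^2 - 16*o + 14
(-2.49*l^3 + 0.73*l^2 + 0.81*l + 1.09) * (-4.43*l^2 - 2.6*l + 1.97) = 11.0307*l^5 + 3.2401*l^4 - 10.3916*l^3 - 5.4966*l^2 - 1.2383*l + 2.1473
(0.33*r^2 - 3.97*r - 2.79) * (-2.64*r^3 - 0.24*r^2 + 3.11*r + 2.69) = -0.8712*r^5 + 10.4016*r^4 + 9.3447*r^3 - 10.7894*r^2 - 19.3562*r - 7.5051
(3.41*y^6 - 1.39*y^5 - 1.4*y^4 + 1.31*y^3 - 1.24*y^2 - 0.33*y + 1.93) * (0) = 0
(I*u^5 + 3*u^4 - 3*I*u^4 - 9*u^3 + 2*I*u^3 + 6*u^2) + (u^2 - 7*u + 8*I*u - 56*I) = I*u^5 + 3*u^4 - 3*I*u^4 - 9*u^3 + 2*I*u^3 + 7*u^2 - 7*u + 8*I*u - 56*I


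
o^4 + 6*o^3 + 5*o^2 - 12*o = o*(o - 1)*(o + 3)*(o + 4)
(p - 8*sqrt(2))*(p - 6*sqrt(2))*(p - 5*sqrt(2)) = p^3 - 19*sqrt(2)*p^2 + 236*p - 480*sqrt(2)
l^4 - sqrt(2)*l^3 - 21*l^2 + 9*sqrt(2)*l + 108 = (l - 3)*(l + 3)*(l - 3*sqrt(2))*(l + 2*sqrt(2))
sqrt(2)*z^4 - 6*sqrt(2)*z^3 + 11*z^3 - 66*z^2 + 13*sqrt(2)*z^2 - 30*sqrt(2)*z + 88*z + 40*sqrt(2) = (z - 4)*(z - 2)*(z + 5*sqrt(2))*(sqrt(2)*z + 1)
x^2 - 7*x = x*(x - 7)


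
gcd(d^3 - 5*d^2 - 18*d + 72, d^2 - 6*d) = d - 6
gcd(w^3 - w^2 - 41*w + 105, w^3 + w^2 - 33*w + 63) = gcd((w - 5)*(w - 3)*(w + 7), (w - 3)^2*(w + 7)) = w^2 + 4*w - 21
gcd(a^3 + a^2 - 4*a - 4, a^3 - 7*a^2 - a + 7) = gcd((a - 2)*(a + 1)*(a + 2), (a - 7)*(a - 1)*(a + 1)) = a + 1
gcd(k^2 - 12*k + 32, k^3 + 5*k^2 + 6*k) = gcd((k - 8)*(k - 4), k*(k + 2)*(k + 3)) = 1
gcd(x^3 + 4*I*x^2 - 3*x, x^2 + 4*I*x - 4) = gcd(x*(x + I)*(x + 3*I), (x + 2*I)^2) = 1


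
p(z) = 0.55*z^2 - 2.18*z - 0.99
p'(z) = 1.1*z - 2.18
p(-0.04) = -0.90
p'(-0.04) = -2.22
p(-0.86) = 1.29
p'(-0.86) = -3.13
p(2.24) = -3.11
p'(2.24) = 0.28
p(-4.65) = 21.04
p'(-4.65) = -7.30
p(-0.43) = 0.05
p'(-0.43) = -2.65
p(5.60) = 4.05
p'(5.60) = 3.98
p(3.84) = -1.25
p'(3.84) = 2.04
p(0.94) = -2.55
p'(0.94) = -1.15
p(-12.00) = 104.37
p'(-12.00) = -15.38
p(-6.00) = 31.89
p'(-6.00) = -8.78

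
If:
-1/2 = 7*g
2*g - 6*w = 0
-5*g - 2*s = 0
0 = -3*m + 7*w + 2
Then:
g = -1/14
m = 11/18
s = 5/28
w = -1/42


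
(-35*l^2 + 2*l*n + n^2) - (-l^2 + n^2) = -34*l^2 + 2*l*n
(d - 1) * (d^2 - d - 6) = d^3 - 2*d^2 - 5*d + 6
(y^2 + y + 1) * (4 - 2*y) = -2*y^3 + 2*y^2 + 2*y + 4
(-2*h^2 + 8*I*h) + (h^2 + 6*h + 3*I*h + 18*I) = -h^2 + 6*h + 11*I*h + 18*I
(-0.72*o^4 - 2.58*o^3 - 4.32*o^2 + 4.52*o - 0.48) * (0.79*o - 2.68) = -0.5688*o^5 - 0.1086*o^4 + 3.5016*o^3 + 15.1484*o^2 - 12.4928*o + 1.2864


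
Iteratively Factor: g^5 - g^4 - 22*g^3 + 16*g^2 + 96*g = (g - 4)*(g^4 + 3*g^3 - 10*g^2 - 24*g) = g*(g - 4)*(g^3 + 3*g^2 - 10*g - 24) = g*(g - 4)*(g - 3)*(g^2 + 6*g + 8) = g*(g - 4)*(g - 3)*(g + 2)*(g + 4)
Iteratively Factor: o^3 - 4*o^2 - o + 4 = (o - 1)*(o^2 - 3*o - 4) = (o - 1)*(o + 1)*(o - 4)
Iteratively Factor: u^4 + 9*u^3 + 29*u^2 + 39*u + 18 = (u + 3)*(u^3 + 6*u^2 + 11*u + 6) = (u + 2)*(u + 3)*(u^2 + 4*u + 3) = (u + 1)*(u + 2)*(u + 3)*(u + 3)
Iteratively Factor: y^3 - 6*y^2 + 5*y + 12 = (y - 3)*(y^2 - 3*y - 4) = (y - 3)*(y + 1)*(y - 4)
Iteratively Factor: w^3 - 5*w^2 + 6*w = (w)*(w^2 - 5*w + 6) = w*(w - 2)*(w - 3)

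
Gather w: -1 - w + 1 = -w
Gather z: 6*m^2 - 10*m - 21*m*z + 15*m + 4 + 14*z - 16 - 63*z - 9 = 6*m^2 + 5*m + z*(-21*m - 49) - 21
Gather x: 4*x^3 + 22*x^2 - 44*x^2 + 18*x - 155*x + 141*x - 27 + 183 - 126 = 4*x^3 - 22*x^2 + 4*x + 30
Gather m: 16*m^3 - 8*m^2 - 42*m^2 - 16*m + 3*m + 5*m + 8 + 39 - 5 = 16*m^3 - 50*m^2 - 8*m + 42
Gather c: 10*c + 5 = 10*c + 5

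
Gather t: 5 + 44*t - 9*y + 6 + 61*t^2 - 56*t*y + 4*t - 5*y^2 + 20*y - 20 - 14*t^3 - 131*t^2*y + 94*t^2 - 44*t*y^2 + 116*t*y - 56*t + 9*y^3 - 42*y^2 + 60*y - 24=-14*t^3 + t^2*(155 - 131*y) + t*(-44*y^2 + 60*y - 8) + 9*y^3 - 47*y^2 + 71*y - 33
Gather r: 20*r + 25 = 20*r + 25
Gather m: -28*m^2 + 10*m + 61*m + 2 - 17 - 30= -28*m^2 + 71*m - 45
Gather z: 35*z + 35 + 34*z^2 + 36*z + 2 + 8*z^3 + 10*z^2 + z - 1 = 8*z^3 + 44*z^2 + 72*z + 36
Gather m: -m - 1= -m - 1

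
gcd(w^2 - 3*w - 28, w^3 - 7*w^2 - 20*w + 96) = w + 4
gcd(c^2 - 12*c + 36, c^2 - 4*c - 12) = c - 6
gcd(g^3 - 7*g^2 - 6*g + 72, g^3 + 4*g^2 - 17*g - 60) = g^2 - g - 12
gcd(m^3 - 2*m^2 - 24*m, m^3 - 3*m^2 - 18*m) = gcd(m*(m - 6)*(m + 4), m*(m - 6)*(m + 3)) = m^2 - 6*m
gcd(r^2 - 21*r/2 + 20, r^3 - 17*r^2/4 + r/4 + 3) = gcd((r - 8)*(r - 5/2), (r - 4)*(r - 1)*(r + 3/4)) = 1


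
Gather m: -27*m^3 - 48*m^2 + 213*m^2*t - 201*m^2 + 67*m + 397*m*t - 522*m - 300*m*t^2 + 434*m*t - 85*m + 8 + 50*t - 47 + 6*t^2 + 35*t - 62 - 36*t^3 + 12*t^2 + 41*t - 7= -27*m^3 + m^2*(213*t - 249) + m*(-300*t^2 + 831*t - 540) - 36*t^3 + 18*t^2 + 126*t - 108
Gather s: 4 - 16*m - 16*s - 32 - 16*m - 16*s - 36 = -32*m - 32*s - 64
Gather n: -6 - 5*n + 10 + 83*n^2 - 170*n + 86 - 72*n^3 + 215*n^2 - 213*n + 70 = -72*n^3 + 298*n^2 - 388*n + 160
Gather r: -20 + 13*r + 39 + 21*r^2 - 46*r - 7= 21*r^2 - 33*r + 12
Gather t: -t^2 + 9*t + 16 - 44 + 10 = -t^2 + 9*t - 18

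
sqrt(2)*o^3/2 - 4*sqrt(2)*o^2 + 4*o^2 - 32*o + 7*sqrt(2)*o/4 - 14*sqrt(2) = (o - 8)*(o + 7*sqrt(2)/2)*(sqrt(2)*o/2 + 1/2)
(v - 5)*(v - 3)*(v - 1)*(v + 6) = v^4 - 3*v^3 - 31*v^2 + 123*v - 90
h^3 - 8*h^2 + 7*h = h*(h - 7)*(h - 1)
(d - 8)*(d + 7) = d^2 - d - 56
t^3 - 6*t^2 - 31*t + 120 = (t - 8)*(t - 3)*(t + 5)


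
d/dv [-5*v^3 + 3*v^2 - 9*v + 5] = -15*v^2 + 6*v - 9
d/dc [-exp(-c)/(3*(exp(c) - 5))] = (2*exp(c) - 5)*exp(-c)/(3*(exp(c) - 5)^2)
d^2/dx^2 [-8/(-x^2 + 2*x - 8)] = 16*(-x^2 + 2*x + 4*(x - 1)^2 - 8)/(x^2 - 2*x + 8)^3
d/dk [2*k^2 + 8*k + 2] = 4*k + 8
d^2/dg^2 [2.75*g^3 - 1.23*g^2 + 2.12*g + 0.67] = 16.5*g - 2.46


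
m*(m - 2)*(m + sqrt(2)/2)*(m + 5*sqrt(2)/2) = m^4 - 2*m^3 + 3*sqrt(2)*m^3 - 6*sqrt(2)*m^2 + 5*m^2/2 - 5*m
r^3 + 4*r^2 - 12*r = r*(r - 2)*(r + 6)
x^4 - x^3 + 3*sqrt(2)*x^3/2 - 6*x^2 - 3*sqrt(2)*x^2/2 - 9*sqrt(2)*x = x*(x - 3)*(x + 2)*(x + 3*sqrt(2)/2)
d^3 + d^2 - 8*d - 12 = (d - 3)*(d + 2)^2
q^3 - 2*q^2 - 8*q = q*(q - 4)*(q + 2)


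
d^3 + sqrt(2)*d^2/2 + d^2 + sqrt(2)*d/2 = d*(d + 1)*(d + sqrt(2)/2)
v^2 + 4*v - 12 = (v - 2)*(v + 6)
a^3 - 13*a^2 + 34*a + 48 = (a - 8)*(a - 6)*(a + 1)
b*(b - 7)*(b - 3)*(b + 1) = b^4 - 9*b^3 + 11*b^2 + 21*b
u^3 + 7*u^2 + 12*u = u*(u + 3)*(u + 4)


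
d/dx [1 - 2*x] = -2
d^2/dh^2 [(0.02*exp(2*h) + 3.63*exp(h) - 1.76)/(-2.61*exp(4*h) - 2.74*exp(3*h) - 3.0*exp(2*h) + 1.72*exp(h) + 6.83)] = (-0.544968*exp(9*h) - 222.980391*exp(8*h) - 93.2504179999999*exp(7*h) + 122.629728*exp(6*h) + 38.9898600000002*exp(5*h) - 1362.636874*exp(4*h) - 354.792714*exp(3*h) - 177.788928*exp(2*h) + 188.36826*exp(h) - 190.011283)*exp(h)/(17.779581*exp(12*h) + 55.995462*exp(11*h) + 120.093408*exp(10*h) + 114.145588*exp(9*h) - 75.343977*exp(8*h) - 338.629188*exp(7*h) - 509.370252*exp(6*h) - 175.010136*exp(5*h) + 400.607031*exp(4*h) + 589.82231*exp(3*h) + 359.222484*exp(2*h) - 240.708324*exp(h) - 318.611987)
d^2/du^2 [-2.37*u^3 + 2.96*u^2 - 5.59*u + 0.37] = 5.92 - 14.22*u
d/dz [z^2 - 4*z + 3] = 2*z - 4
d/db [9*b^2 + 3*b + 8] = 18*b + 3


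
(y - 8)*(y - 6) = y^2 - 14*y + 48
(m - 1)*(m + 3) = m^2 + 2*m - 3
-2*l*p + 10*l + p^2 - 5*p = (-2*l + p)*(p - 5)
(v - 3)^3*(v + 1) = v^4 - 8*v^3 + 18*v^2 - 27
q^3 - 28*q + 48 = (q - 4)*(q - 2)*(q + 6)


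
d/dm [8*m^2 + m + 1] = 16*m + 1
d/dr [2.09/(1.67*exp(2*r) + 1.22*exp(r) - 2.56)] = (-6.9806*exp(r) - 2.5498)*exp(r)/(1.67*exp(2*r) + 1.22*exp(r) - 2.56)^2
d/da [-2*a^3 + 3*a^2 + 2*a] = -6*a^2 + 6*a + 2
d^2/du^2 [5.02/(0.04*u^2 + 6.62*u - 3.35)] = (-0.016064*u^2 - 2.658592*u + 5.02*(0.08*u + 6.62)*(0.16*u + 13.24) + 1.34536)/(0.04*u^2 + 6.62*u - 3.35)^3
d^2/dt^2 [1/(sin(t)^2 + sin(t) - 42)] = (-4*sin(t)^4 - 3*sin(t)^3 - 163*sin(t)^2 - 36*sin(t) + 86)/(sin(t)^2 + sin(t) - 42)^3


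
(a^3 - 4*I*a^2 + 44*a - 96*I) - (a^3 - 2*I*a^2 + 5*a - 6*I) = -2*I*a^2 + 39*a - 90*I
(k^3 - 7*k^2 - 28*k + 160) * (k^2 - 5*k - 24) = k^5 - 12*k^4 - 17*k^3 + 468*k^2 - 128*k - 3840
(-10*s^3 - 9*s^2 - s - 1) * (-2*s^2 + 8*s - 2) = 20*s^5 - 62*s^4 - 50*s^3 + 12*s^2 - 6*s + 2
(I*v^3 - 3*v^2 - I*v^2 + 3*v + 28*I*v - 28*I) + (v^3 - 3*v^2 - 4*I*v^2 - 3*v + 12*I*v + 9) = v^3 + I*v^3 - 6*v^2 - 5*I*v^2 + 40*I*v + 9 - 28*I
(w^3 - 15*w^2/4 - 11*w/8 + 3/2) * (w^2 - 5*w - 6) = w^5 - 35*w^4/4 + 91*w^3/8 + 247*w^2/8 + 3*w/4 - 9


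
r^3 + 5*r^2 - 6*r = r*(r - 1)*(r + 6)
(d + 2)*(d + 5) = d^2 + 7*d + 10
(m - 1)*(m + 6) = m^2 + 5*m - 6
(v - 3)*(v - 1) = v^2 - 4*v + 3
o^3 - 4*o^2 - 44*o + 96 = (o - 8)*(o - 2)*(o + 6)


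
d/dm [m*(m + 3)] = 2*m + 3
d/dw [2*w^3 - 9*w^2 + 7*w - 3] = 6*w^2 - 18*w + 7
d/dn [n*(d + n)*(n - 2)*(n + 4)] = 3*d*n^2 + 4*d*n - 8*d + 4*n^3 + 6*n^2 - 16*n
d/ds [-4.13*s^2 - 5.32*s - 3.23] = -8.26*s - 5.32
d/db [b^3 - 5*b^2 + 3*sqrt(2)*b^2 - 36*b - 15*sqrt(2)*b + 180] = 3*b^2 - 10*b + 6*sqrt(2)*b - 36 - 15*sqrt(2)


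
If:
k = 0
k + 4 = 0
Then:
No Solution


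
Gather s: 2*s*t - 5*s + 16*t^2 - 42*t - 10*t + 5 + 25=s*(2*t - 5) + 16*t^2 - 52*t + 30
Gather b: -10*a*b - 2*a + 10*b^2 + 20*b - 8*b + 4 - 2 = -2*a + 10*b^2 + b*(12 - 10*a) + 2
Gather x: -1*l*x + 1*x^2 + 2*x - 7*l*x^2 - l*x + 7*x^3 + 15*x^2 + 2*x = 7*x^3 + x^2*(16 - 7*l) + x*(4 - 2*l)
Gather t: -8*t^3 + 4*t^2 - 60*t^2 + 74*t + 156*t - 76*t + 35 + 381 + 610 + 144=-8*t^3 - 56*t^2 + 154*t + 1170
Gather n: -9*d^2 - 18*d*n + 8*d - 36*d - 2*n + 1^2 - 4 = -9*d^2 - 28*d + n*(-18*d - 2) - 3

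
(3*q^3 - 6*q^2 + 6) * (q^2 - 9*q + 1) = 3*q^5 - 33*q^4 + 57*q^3 - 54*q + 6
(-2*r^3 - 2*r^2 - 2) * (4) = -8*r^3 - 8*r^2 - 8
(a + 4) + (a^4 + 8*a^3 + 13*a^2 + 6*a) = a^4 + 8*a^3 + 13*a^2 + 7*a + 4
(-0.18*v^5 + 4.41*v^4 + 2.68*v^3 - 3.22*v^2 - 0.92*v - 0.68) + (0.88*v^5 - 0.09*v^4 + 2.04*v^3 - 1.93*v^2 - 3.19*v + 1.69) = 0.7*v^5 + 4.32*v^4 + 4.72*v^3 - 5.15*v^2 - 4.11*v + 1.01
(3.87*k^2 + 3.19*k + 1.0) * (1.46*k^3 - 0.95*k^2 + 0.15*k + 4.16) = 5.6502*k^5 + 0.9809*k^4 - 0.99*k^3 + 15.6277*k^2 + 13.4204*k + 4.16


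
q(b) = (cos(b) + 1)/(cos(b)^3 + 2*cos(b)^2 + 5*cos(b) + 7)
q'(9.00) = -0.11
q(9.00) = 0.03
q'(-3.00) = 0.05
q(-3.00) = 0.00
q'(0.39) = 0.01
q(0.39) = 0.14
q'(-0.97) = -0.02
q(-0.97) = 0.15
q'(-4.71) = -0.04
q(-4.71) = 0.14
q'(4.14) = 0.11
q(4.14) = 0.10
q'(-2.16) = 0.12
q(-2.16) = 0.10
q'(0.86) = 0.02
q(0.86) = 0.15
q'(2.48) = -0.13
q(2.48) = 0.06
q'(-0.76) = -0.02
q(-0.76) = 0.14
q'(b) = (cos(b) + 1)*(3*sin(b)*cos(b)^2 + 4*sin(b)*cos(b) + 5*sin(b))/(cos(b)^3 + 2*cos(b)^2 + 5*cos(b) + 7)^2 - sin(b)/(cos(b)^3 + 2*cos(b)^2 + 5*cos(b) + 7) = (11*cos(b) + 5*cos(2*b) + cos(3*b) + 1)*sin(b)/(2*(cos(b)^3 + 2*cos(b)^2 + 5*cos(b) + 7)^2)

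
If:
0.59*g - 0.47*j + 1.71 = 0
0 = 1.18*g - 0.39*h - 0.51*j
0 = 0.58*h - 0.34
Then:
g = 3.86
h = 0.59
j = 8.49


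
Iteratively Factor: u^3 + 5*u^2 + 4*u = (u)*(u^2 + 5*u + 4) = u*(u + 4)*(u + 1)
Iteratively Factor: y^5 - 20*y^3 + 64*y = (y)*(y^4 - 20*y^2 + 64) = y*(y - 4)*(y^3 + 4*y^2 - 4*y - 16) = y*(y - 4)*(y + 2)*(y^2 + 2*y - 8) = y*(y - 4)*(y + 2)*(y + 4)*(y - 2)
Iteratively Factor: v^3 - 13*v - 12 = (v - 4)*(v^2 + 4*v + 3) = (v - 4)*(v + 3)*(v + 1)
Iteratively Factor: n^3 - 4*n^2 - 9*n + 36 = (n - 3)*(n^2 - n - 12) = (n - 4)*(n - 3)*(n + 3)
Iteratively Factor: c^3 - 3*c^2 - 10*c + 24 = (c - 4)*(c^2 + c - 6) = (c - 4)*(c - 2)*(c + 3)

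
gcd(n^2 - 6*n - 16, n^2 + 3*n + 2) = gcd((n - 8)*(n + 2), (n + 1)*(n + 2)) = n + 2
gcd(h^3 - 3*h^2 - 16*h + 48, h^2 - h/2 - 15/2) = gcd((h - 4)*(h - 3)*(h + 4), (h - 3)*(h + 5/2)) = h - 3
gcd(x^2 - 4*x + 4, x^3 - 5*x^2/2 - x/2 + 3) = x - 2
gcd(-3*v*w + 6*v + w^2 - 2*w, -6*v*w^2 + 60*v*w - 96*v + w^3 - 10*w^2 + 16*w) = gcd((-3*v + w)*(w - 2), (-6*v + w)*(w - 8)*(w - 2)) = w - 2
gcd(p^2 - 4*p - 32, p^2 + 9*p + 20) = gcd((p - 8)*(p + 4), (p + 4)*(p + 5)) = p + 4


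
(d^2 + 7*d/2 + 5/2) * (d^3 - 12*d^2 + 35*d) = d^5 - 17*d^4/2 - 9*d^3/2 + 185*d^2/2 + 175*d/2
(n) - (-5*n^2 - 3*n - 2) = 5*n^2 + 4*n + 2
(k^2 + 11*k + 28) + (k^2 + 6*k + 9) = 2*k^2 + 17*k + 37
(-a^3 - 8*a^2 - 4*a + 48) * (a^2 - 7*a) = -a^5 - a^4 + 52*a^3 + 76*a^2 - 336*a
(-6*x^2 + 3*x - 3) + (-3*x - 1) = -6*x^2 - 4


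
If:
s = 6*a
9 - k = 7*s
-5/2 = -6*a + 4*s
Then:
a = -5/36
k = 89/6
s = -5/6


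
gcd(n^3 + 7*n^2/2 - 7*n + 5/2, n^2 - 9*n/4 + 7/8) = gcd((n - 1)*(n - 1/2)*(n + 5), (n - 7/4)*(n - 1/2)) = n - 1/2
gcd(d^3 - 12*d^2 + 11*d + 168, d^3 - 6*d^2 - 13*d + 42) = d^2 - 4*d - 21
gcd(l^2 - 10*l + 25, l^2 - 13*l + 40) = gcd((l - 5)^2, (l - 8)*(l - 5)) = l - 5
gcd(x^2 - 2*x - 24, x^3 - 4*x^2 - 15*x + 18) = x - 6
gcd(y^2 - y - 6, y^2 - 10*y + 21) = y - 3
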